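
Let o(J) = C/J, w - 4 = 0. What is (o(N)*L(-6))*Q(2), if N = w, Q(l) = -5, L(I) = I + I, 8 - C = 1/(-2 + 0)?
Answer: 255/2 ≈ 127.50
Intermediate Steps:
C = 17/2 (C = 8 - 1/(-2 + 0) = 8 - 1/(-2) = 8 - 1*(-½) = 8 + ½ = 17/2 ≈ 8.5000)
L(I) = 2*I
w = 4 (w = 4 + 0 = 4)
N = 4
o(J) = 17/(2*J)
(o(N)*L(-6))*Q(2) = (((17/2)/4)*(2*(-6)))*(-5) = (((17/2)*(¼))*(-12))*(-5) = ((17/8)*(-12))*(-5) = -51/2*(-5) = 255/2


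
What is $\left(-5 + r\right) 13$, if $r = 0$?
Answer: $-65$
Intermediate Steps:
$\left(-5 + r\right) 13 = \left(-5 + 0\right) 13 = \left(-5\right) 13 = -65$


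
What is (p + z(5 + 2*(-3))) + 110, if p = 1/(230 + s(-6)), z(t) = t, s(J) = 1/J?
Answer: 150317/1379 ≈ 109.00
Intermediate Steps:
p = 6/1379 (p = 1/(230 + 1/(-6)) = 1/(230 - ⅙) = 1/(1379/6) = 6/1379 ≈ 0.0043510)
(p + z(5 + 2*(-3))) + 110 = (6/1379 + (5 + 2*(-3))) + 110 = (6/1379 + (5 - 6)) + 110 = (6/1379 - 1) + 110 = -1373/1379 + 110 = 150317/1379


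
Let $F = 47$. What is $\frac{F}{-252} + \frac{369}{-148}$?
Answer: $- \frac{12493}{4662} \approx -2.6798$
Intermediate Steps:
$\frac{F}{-252} + \frac{369}{-148} = \frac{47}{-252} + \frac{369}{-148} = 47 \left(- \frac{1}{252}\right) + 369 \left(- \frac{1}{148}\right) = - \frac{47}{252} - \frac{369}{148} = - \frac{12493}{4662}$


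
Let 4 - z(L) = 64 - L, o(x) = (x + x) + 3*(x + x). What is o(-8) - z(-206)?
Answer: 202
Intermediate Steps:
o(x) = 8*x (o(x) = 2*x + 3*(2*x) = 2*x + 6*x = 8*x)
z(L) = -60 + L (z(L) = 4 - (64 - L) = 4 + (-64 + L) = -60 + L)
o(-8) - z(-206) = 8*(-8) - (-60 - 206) = -64 - 1*(-266) = -64 + 266 = 202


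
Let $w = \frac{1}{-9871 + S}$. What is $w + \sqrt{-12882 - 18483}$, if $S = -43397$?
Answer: $- \frac{1}{53268} + 3 i \sqrt{3485} \approx -1.8773 \cdot 10^{-5} + 177.1 i$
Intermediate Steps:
$w = - \frac{1}{53268}$ ($w = \frac{1}{-9871 - 43397} = \frac{1}{-53268} = - \frac{1}{53268} \approx -1.8773 \cdot 10^{-5}$)
$w + \sqrt{-12882 - 18483} = - \frac{1}{53268} + \sqrt{-12882 - 18483} = - \frac{1}{53268} + \sqrt{-31365} = - \frac{1}{53268} + 3 i \sqrt{3485}$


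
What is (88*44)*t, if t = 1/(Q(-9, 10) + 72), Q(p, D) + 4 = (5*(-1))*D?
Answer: 1936/9 ≈ 215.11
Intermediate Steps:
Q(p, D) = -4 - 5*D (Q(p, D) = -4 + (5*(-1))*D = -4 - 5*D)
t = 1/18 (t = 1/((-4 - 5*10) + 72) = 1/((-4 - 50) + 72) = 1/(-54 + 72) = 1/18 ≈ 0.055556)
(88*44)*t = (88*44)*(1/18) = 3872*(1/18) = 1936/9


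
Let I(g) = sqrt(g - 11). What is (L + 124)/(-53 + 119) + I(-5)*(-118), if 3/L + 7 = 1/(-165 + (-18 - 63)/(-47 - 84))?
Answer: 9321577/4978677 - 472*I ≈ 1.8723 - 472.0*I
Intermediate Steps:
I(g) = sqrt(-11 + g)
L = -64602/150869 (L = 3/(-7 + 1/(-165 + (-18 - 63)/(-47 - 84))) = 3/(-7 + 1/(-165 - 81/(-131))) = 3/(-7 + 1/(-165 - 81*(-1/131))) = 3/(-7 + 1/(-165 + 81/131)) = 3/(-7 + 1/(-21534/131)) = 3/(-7 - 131/21534) = 3/(-150869/21534) = 3*(-21534/150869) = -64602/150869 ≈ -0.42820)
(L + 124)/(-53 + 119) + I(-5)*(-118) = (-64602/150869 + 124)/(-53 + 119) + sqrt(-11 - 5)*(-118) = (18643154/150869)/66 + sqrt(-16)*(-118) = (18643154/150869)*(1/66) + (4*I)*(-118) = 9321577/4978677 - 472*I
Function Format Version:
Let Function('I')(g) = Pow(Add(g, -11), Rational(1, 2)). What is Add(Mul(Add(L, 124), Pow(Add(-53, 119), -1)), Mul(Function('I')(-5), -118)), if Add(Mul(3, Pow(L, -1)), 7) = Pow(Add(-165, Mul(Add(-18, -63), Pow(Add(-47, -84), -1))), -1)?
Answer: Add(Rational(9321577, 4978677), Mul(-472, I)) ≈ Add(1.8723, Mul(-472.00, I))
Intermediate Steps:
Function('I')(g) = Pow(Add(-11, g), Rational(1, 2))
L = Rational(-64602, 150869) (L = Mul(3, Pow(Add(-7, Pow(Add(-165, Mul(Add(-18, -63), Pow(Add(-47, -84), -1))), -1)), -1)) = Mul(3, Pow(Add(-7, Pow(Add(-165, Mul(-81, Pow(-131, -1))), -1)), -1)) = Mul(3, Pow(Add(-7, Pow(Add(-165, Mul(-81, Rational(-1, 131))), -1)), -1)) = Mul(3, Pow(Add(-7, Pow(Add(-165, Rational(81, 131)), -1)), -1)) = Mul(3, Pow(Add(-7, Pow(Rational(-21534, 131), -1)), -1)) = Mul(3, Pow(Add(-7, Rational(-131, 21534)), -1)) = Mul(3, Pow(Rational(-150869, 21534), -1)) = Mul(3, Rational(-21534, 150869)) = Rational(-64602, 150869) ≈ -0.42820)
Add(Mul(Add(L, 124), Pow(Add(-53, 119), -1)), Mul(Function('I')(-5), -118)) = Add(Mul(Add(Rational(-64602, 150869), 124), Pow(Add(-53, 119), -1)), Mul(Pow(Add(-11, -5), Rational(1, 2)), -118)) = Add(Mul(Rational(18643154, 150869), Pow(66, -1)), Mul(Pow(-16, Rational(1, 2)), -118)) = Add(Mul(Rational(18643154, 150869), Rational(1, 66)), Mul(Mul(4, I), -118)) = Add(Rational(9321577, 4978677), Mul(-472, I))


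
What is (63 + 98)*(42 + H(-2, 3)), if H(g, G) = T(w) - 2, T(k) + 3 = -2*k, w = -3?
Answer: 6923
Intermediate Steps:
T(k) = -3 - 2*k
H(g, G) = 1 (H(g, G) = (-3 - 2*(-3)) - 2 = (-3 + 6) - 2 = 3 - 2 = 1)
(63 + 98)*(42 + H(-2, 3)) = (63 + 98)*(42 + 1) = 161*43 = 6923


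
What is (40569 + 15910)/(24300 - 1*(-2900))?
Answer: 56479/27200 ≈ 2.0764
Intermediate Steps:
(40569 + 15910)/(24300 - 1*(-2900)) = 56479/(24300 + 2900) = 56479/27200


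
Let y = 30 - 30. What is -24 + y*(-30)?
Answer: -24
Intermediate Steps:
y = 0
-24 + y*(-30) = -24 + 0*(-30) = -24 + 0 = -24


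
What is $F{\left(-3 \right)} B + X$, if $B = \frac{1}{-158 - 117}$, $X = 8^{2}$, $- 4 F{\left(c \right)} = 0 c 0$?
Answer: $64$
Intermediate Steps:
$F{\left(c \right)} = 0$ ($F{\left(c \right)} = - \frac{0 c 0}{4} = - \frac{0 \cdot 0}{4} = \left(- \frac{1}{4}\right) 0 = 0$)
$X = 64$
$B = - \frac{1}{275}$ ($B = \frac{1}{-275} = - \frac{1}{275} \approx -0.0036364$)
$F{\left(-3 \right)} B + X = 0 \left(- \frac{1}{275}\right) + 64 = 0 + 64 = 64$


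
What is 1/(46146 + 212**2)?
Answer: 1/91090 ≈ 1.0978e-5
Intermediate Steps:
1/(46146 + 212**2) = 1/(46146 + 44944) = 1/91090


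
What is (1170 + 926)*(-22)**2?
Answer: 1014464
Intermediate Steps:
(1170 + 926)*(-22)**2 = 2096*484 = 1014464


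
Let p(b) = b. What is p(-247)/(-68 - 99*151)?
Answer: 247/15017 ≈ 0.016448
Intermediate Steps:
p(-247)/(-68 - 99*151) = -247/(-68 - 99*151) = -247/(-68 - 14949) = -247/(-15017) = -247*(-1/15017) = 247/15017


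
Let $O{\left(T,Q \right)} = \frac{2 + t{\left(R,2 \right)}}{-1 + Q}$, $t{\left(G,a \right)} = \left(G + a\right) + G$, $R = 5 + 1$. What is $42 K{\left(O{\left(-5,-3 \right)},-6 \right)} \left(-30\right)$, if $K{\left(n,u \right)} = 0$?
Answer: $0$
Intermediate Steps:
$R = 6$
$t{\left(G,a \right)} = a + 2 G$
$O{\left(T,Q \right)} = \frac{16}{-1 + Q}$ ($O{\left(T,Q \right)} = \frac{2 + \left(2 + 2 \cdot 6\right)}{-1 + Q} = \frac{2 + \left(2 + 12\right)}{-1 + Q} = \frac{2 + 14}{-1 + Q} = \frac{16}{-1 + Q}$)
$42 K{\left(O{\left(-5,-3 \right)},-6 \right)} \left(-30\right) = 42 \cdot 0 \left(-30\right) = 0 \left(-30\right) = 0$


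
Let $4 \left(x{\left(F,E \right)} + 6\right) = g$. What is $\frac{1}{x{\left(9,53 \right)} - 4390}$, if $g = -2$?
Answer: $- \frac{2}{8793} \approx -0.00022745$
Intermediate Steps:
$x{\left(F,E \right)} = - \frac{13}{2}$ ($x{\left(F,E \right)} = -6 + \frac{1}{4} \left(-2\right) = -6 - \frac{1}{2} = - \frac{13}{2}$)
$\frac{1}{x{\left(9,53 \right)} - 4390} = \frac{1}{- \frac{13}{2} - 4390} = \frac{1}{- \frac{8793}{2}} = - \frac{2}{8793}$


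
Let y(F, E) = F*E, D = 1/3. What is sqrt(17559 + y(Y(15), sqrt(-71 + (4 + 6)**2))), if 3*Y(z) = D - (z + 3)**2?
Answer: sqrt(158031 - 971*sqrt(29))/3 ≈ 130.30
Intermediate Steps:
D = 1/3 ≈ 0.33333
Y(z) = 1/9 - (3 + z)**2/3 (Y(z) = (1/3 - (z + 3)**2)/3 = (1/3 - (3 + z)**2)/3 = 1/9 - (3 + z)**2/3)
y(F, E) = E*F
sqrt(17559 + y(Y(15), sqrt(-71 + (4 + 6)**2))) = sqrt(17559 + sqrt(-71 + (4 + 6)**2)*(1/9 - (3 + 15)**2/3)) = sqrt(17559 + sqrt(-71 + 10**2)*(1/9 - 1/3*18**2)) = sqrt(17559 + sqrt(-71 + 100)*(1/9 - 1/3*324)) = sqrt(17559 + sqrt(29)*(1/9 - 108)) = sqrt(17559 + sqrt(29)*(-971/9)) = sqrt(17559 - 971*sqrt(29)/9)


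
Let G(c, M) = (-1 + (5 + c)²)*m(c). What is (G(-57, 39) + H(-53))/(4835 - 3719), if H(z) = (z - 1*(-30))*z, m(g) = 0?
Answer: 1219/1116 ≈ 1.0923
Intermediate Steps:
G(c, M) = 0 (G(c, M) = (-1 + (5 + c)²)*0 = 0)
H(z) = z*(30 + z) (H(z) = (z + 30)*z = (30 + z)*z = z*(30 + z))
(G(-57, 39) + H(-53))/(4835 - 3719) = (0 - 53*(30 - 53))/(4835 - 3719) = (0 - 53*(-23))/1116 = (0 + 1219)*(1/1116) = 1219*(1/1116) = 1219/1116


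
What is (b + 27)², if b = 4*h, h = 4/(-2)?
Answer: 361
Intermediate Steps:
h = -2 (h = 4*(-½) = -2)
b = -8 (b = 4*(-2) = -8)
(b + 27)² = (-8 + 27)² = 19² = 361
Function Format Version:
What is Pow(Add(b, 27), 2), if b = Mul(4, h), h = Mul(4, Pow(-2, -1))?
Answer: 361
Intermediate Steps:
h = -2 (h = Mul(4, Rational(-1, 2)) = -2)
b = -8 (b = Mul(4, -2) = -8)
Pow(Add(b, 27), 2) = Pow(Add(-8, 27), 2) = Pow(19, 2) = 361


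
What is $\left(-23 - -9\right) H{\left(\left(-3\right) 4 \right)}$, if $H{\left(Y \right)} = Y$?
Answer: $168$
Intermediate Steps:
$\left(-23 - -9\right) H{\left(\left(-3\right) 4 \right)} = \left(-23 - -9\right) \left(\left(-3\right) 4\right) = \left(-23 + 9\right) \left(-12\right) = \left(-14\right) \left(-12\right) = 168$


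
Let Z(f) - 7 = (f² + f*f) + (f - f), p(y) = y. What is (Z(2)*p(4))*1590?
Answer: 95400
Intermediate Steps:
Z(f) = 7 + 2*f² (Z(f) = 7 + ((f² + f*f) + (f - f)) = 7 + ((f² + f²) + 0) = 7 + (2*f² + 0) = 7 + 2*f²)
(Z(2)*p(4))*1590 = ((7 + 2*2²)*4)*1590 = ((7 + 2*4)*4)*1590 = ((7 + 8)*4)*1590 = (15*4)*1590 = 60*1590 = 95400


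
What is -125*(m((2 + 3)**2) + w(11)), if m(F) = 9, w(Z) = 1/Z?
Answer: -12500/11 ≈ -1136.4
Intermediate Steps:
w(Z) = 1/Z
-125*(m((2 + 3)**2) + w(11)) = -125*(9 + 1/11) = -125*100/11 = -12500/11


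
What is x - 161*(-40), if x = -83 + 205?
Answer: 6562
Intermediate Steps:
x = 122
x - 161*(-40) = 122 - 161*(-40) = 122 + 6440 = 6562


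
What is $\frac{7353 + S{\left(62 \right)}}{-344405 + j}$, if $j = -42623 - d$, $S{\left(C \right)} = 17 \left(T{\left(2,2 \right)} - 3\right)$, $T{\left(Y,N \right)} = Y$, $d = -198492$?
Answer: $- \frac{917}{23567} \approx -0.03891$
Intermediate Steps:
$S{\left(C \right)} = -17$ ($S{\left(C \right)} = 17 \left(2 - 3\right) = 17 \left(-1\right) = -17$)
$j = 155869$ ($j = -42623 - -198492 = -42623 + 198492 = 155869$)
$\frac{7353 + S{\left(62 \right)}}{-344405 + j} = \frac{7353 - 17}{-344405 + 155869} = \frac{7336}{-188536} = 7336 \left(- \frac{1}{188536}\right) = - \frac{917}{23567}$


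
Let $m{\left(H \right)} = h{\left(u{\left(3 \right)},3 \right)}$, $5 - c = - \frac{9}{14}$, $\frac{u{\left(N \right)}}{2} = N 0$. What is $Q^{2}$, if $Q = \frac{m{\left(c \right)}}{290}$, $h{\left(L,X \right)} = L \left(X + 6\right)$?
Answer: $0$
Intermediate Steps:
$u{\left(N \right)} = 0$ ($u{\left(N \right)} = 2 N 0 = 2 \cdot 0 = 0$)
$c = \frac{79}{14}$ ($c = 5 - - \frac{9}{14} = 5 + \frac{9}{14} = \frac{79}{14} \approx 5.6429$)
$h{\left(L,X \right)} = L \left(6 + X\right)$
$m{\left(H \right)} = 0$ ($m{\left(H \right)} = 0 \left(6 + 3\right) = 0 \cdot 9 = 0$)
$Q = 0$ ($Q = \frac{0}{290} = 0 \cdot \frac{1}{290} = 0$)
$Q^{2} = 0^{2} = 0$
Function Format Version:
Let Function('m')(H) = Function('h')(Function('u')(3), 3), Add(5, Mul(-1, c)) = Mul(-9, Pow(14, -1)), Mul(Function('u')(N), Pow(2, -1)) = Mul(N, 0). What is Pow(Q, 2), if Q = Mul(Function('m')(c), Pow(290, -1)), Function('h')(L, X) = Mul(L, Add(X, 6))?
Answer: 0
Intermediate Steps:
Function('u')(N) = 0 (Function('u')(N) = Mul(2, Mul(N, 0)) = Mul(2, 0) = 0)
c = Rational(79, 14) (c = Add(5, Mul(-1, Mul(-9, Pow(14, -1)))) = Add(5, Mul(-1, Mul(-9, Rational(1, 14)))) = Add(5, Mul(-1, Rational(-9, 14))) = Add(5, Rational(9, 14)) = Rational(79, 14) ≈ 5.6429)
Function('h')(L, X) = Mul(L, Add(6, X))
Function('m')(H) = 0 (Function('m')(H) = Mul(0, Add(6, 3)) = Mul(0, 9) = 0)
Q = 0 (Q = Mul(0, Pow(290, -1)) = Mul(0, Rational(1, 290)) = 0)
Pow(Q, 2) = Pow(0, 2) = 0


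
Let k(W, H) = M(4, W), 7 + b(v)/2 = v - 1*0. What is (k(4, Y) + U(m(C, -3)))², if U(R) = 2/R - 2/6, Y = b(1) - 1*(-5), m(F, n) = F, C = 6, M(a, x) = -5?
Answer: 25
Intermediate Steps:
b(v) = -14 + 2*v (b(v) = -14 + 2*(v - 1*0) = -14 + 2*(v + 0) = -14 + 2*v)
Y = -7 (Y = (-14 + 2*1) - 1*(-5) = (-14 + 2) + 5 = -12 + 5 = -7)
k(W, H) = -5
U(R) = -⅓ + 2/R (U(R) = 2/R - 2*⅙ = 2/R - ⅓ = -⅓ + 2/R)
(k(4, Y) + U(m(C, -3)))² = (-5 + (⅓)*(6 - 1*6)/6)² = (-5 + (⅓)*(⅙)*(6 - 6))² = (-5 + (⅓)*(⅙)*0)² = (-5 + 0)² = (-5)² = 25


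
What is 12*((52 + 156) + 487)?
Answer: 8340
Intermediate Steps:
12*((52 + 156) + 487) = 12*(208 + 487) = 12*695 = 8340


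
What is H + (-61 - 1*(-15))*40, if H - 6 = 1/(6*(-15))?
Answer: -165061/90 ≈ -1834.0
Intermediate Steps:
H = 539/90 (H = 6 + 1/(6*(-15)) = 6 + 1/(-90) = 6 - 1/90 = 539/90 ≈ 5.9889)
H + (-61 - 1*(-15))*40 = 539/90 + (-61 - 1*(-15))*40 = 539/90 + (-61 + 15)*40 = 539/90 - 46*40 = 539/90 - 1840 = -165061/90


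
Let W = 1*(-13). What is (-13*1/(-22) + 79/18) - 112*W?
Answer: 144637/99 ≈ 1461.0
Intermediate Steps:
W = -13
(-13*1/(-22) + 79/18) - 112*W = (-13*1/(-22) + 79/18) - 112*(-13) = (-13*(-1/22) + 79*(1/18)) + 1456 = (13/22 + 79/18) + 1456 = 493/99 + 1456 = 144637/99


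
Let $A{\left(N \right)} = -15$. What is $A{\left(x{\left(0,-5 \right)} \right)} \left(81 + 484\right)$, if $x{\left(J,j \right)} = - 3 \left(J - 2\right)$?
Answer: $-8475$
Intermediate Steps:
$x{\left(J,j \right)} = 6 - 3 J$ ($x{\left(J,j \right)} = - 3 \left(-2 + J\right) = 6 - 3 J$)
$A{\left(x{\left(0,-5 \right)} \right)} \left(81 + 484\right) = - 15 \left(81 + 484\right) = \left(-15\right) 565 = -8475$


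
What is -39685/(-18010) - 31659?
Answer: -114027781/3602 ≈ -31657.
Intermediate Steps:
-39685/(-18010) - 31659 = -39685*(-1/18010) - 31659 = 7937/3602 - 31659 = -114027781/3602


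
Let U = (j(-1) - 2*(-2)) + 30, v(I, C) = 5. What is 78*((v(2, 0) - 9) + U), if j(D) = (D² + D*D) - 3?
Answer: 2262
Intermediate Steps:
j(D) = -3 + 2*D² (j(D) = (D² + D²) - 3 = 2*D² - 3 = -3 + 2*D²)
U = 33 (U = ((-3 + 2*(-1)²) - 2*(-2)) + 30 = ((-3 + 2*1) + 4) + 30 = ((-3 + 2) + 4) + 30 = (-1 + 4) + 30 = 3 + 30 = 33)
78*((v(2, 0) - 9) + U) = 78*((5 - 9) + 33) = 78*(-4 + 33) = 78*29 = 2262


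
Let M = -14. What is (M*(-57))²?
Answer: 636804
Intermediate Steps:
(M*(-57))² = (-14*(-57))² = 798² = 636804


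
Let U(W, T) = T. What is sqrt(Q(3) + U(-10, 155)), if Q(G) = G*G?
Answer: 2*sqrt(41) ≈ 12.806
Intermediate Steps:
Q(G) = G**2
sqrt(Q(3) + U(-10, 155)) = sqrt(3**2 + 155) = sqrt(9 + 155) = sqrt(164) = 2*sqrt(41)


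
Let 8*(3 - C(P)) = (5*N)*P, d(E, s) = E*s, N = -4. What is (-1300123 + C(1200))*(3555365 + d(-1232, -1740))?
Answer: -7392345250400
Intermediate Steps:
C(P) = 3 + 5*P/2 (C(P) = 3 - 5*(-4)*P/8 = 3 - (-5)*P/2 = 3 + 5*P/2)
(-1300123 + C(1200))*(3555365 + d(-1232, -1740)) = (-1300123 + (3 + (5/2)*1200))*(3555365 - 1232*(-1740)) = (-1300123 + (3 + 3000))*(3555365 + 2143680) = (-1300123 + 3003)*5699045 = -1297120*5699045 = -7392345250400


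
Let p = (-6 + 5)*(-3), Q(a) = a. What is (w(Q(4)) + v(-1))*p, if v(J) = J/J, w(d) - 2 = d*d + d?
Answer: 69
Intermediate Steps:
w(d) = 2 + d + d² (w(d) = 2 + (d*d + d) = 2 + (d² + d) = 2 + (d + d²) = 2 + d + d²)
p = 3 (p = -1*(-3) = 3)
v(J) = 1
(w(Q(4)) + v(-1))*p = ((2 + 4 + 4²) + 1)*3 = ((2 + 4 + 16) + 1)*3 = (22 + 1)*3 = 23*3 = 69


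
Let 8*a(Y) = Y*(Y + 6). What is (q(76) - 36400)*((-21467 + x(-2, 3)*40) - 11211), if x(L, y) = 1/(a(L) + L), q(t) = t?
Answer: 1187479992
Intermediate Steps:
a(Y) = Y*(6 + Y)/8 (a(Y) = (Y*(Y + 6))/8 = (Y*(6 + Y))/8 = Y*(6 + Y)/8)
x(L, y) = 1/(L + L*(6 + L)/8) (x(L, y) = 1/(L*(6 + L)/8 + L) = 1/(L + L*(6 + L)/8))
(q(76) - 36400)*((-21467 + x(-2, 3)*40) - 11211) = (76 - 36400)*((-21467 + (8/(-2*(14 - 2)))*40) - 11211) = -36324*((-21467 + (8*(-½)/12)*40) - 11211) = -36324*((-21467 + (8*(-½)*(1/12))*40) - 11211) = -36324*((-21467 - ⅓*40) - 11211) = -36324*((-21467 - 40/3) - 11211) = -36324*(-64441/3 - 11211) = -36324*(-98074/3) = 1187479992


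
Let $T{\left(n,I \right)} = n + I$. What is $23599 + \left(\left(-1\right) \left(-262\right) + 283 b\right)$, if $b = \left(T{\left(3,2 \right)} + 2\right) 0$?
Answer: $23861$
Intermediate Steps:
$T{\left(n,I \right)} = I + n$
$b = 0$ ($b = \left(\left(2 + 3\right) + 2\right) 0 = \left(5 + 2\right) 0 = 7 \cdot 0 = 0$)
$23599 + \left(\left(-1\right) \left(-262\right) + 283 b\right) = 23599 + \left(\left(-1\right) \left(-262\right) + 283 \cdot 0\right) = 23599 + \left(262 + 0\right) = 23599 + 262 = 23861$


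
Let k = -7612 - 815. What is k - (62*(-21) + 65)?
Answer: -7190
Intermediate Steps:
k = -8427
k - (62*(-21) + 65) = -8427 - (62*(-21) + 65) = -8427 - (-1302 + 65) = -8427 - 1*(-1237) = -8427 + 1237 = -7190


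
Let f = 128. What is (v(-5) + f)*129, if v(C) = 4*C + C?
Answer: 13287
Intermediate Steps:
v(C) = 5*C
(v(-5) + f)*129 = (5*(-5) + 128)*129 = (-25 + 128)*129 = 103*129 = 13287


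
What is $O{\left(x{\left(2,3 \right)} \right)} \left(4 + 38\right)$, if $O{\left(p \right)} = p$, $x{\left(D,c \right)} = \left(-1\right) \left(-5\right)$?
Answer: $210$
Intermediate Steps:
$x{\left(D,c \right)} = 5$
$O{\left(x{\left(2,3 \right)} \right)} \left(4 + 38\right) = 5 \left(4 + 38\right) = 5 \cdot 42 = 210$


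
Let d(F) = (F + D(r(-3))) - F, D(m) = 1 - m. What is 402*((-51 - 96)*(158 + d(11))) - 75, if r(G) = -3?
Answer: -9573303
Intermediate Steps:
d(F) = 4 (d(F) = (F + (1 - 1*(-3))) - F = (F + (1 + 3)) - F = (F + 4) - F = (4 + F) - F = 4)
402*((-51 - 96)*(158 + d(11))) - 75 = 402*((-51 - 96)*(158 + 4)) - 75 = 402*(-147*162) - 75 = 402*(-23814) - 75 = -9573228 - 75 = -9573303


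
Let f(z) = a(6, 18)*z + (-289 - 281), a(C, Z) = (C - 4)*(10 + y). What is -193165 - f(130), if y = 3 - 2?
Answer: -195455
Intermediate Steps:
y = 1
a(C, Z) = -44 + 11*C (a(C, Z) = (C - 4)*(10 + 1) = (-4 + C)*11 = -44 + 11*C)
f(z) = -570 + 22*z (f(z) = (-44 + 11*6)*z + (-289 - 281) = (-44 + 66)*z - 570 = 22*z - 570 = -570 + 22*z)
-193165 - f(130) = -193165 - (-570 + 22*130) = -193165 - (-570 + 2860) = -193165 - 1*2290 = -193165 - 2290 = -195455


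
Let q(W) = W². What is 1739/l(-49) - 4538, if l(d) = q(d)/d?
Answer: -224101/49 ≈ -4573.5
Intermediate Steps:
l(d) = d (l(d) = d²/d = d)
1739/l(-49) - 4538 = 1739/(-49) - 4538 = 1739*(-1/49) - 4538 = -1739/49 - 4538 = -224101/49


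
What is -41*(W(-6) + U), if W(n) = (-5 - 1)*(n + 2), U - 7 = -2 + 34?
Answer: -2583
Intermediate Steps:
U = 39 (U = 7 + (-2 + 34) = 7 + 32 = 39)
W(n) = -12 - 6*n (W(n) = -6*(2 + n) = -12 - 6*n)
-41*(W(-6) + U) = -41*((-12 - 6*(-6)) + 39) = -41*((-12 + 36) + 39) = -41*(24 + 39) = -41*63 = -2583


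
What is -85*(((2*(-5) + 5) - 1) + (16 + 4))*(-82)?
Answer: 97580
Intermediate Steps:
-85*(((2*(-5) + 5) - 1) + (16 + 4))*(-82) = -85*(((-10 + 5) - 1) + 20)*(-82) = -85*((-5 - 1) + 20)*(-82) = -85*(-6 + 20)*(-82) = -85*14*(-82) = -1190*(-82) = 97580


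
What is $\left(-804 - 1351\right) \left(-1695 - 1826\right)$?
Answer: $7587755$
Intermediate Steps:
$\left(-804 - 1351\right) \left(-1695 - 1826\right) = \left(-2155\right) \left(-3521\right) = 7587755$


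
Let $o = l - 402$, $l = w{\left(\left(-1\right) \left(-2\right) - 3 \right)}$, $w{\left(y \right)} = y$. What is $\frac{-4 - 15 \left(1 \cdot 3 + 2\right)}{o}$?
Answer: $\frac{79}{403} \approx 0.19603$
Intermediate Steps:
$l = -1$ ($l = \left(-1\right) \left(-2\right) - 3 = 2 - 3 = -1$)
$o = -403$ ($o = -1 - 402 = -403$)
$\frac{-4 - 15 \left(1 \cdot 3 + 2\right)}{o} = \frac{-4 - 15 \left(1 \cdot 3 + 2\right)}{-403} = \left(-4 - 15 \left(3 + 2\right)\right) \left(- \frac{1}{403}\right) = \left(-4 - 75\right) \left(- \frac{1}{403}\right) = \left(-79\right) \left(- \frac{1}{403}\right) = \frac{79}{403}$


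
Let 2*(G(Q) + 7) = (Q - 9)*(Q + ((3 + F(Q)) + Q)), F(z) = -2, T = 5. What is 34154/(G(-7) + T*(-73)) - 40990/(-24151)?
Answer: -406933967/3236234 ≈ -125.74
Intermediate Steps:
G(Q) = -7 + (1 + 2*Q)*(-9 + Q)/2 (G(Q) = -7 + ((Q - 9)*(Q + ((3 - 2) + Q)))/2 = -7 + ((-9 + Q)*(Q + (1 + Q)))/2 = -7 + ((-9 + Q)*(1 + 2*Q))/2 = -7 + ((1 + 2*Q)*(-9 + Q))/2 = -7 + (1 + 2*Q)*(-9 + Q)/2)
34154/(G(-7) + T*(-73)) - 40990/(-24151) = 34154/((-23/2 + (-7)² - 17/2*(-7)) + 5*(-73)) - 40990/(-24151) = 34154/((-23/2 + 49 + 119/2) - 365) - 40990*(-1/24151) = 34154/(97 - 365) + 40990/24151 = 34154/(-268) + 40990/24151 = 34154*(-1/268) + 40990/24151 = -17077/134 + 40990/24151 = -406933967/3236234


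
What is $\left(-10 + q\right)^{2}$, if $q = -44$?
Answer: $2916$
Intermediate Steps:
$\left(-10 + q\right)^{2} = \left(-10 - 44\right)^{2} = \left(-54\right)^{2} = 2916$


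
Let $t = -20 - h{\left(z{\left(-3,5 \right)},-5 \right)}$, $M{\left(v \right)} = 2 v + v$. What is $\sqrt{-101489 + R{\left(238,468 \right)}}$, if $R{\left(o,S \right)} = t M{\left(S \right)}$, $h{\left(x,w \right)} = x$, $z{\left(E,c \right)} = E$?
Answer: $i \sqrt{125357} \approx 354.06 i$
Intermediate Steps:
$M{\left(v \right)} = 3 v$
$t = -17$ ($t = -20 - -3 = -20 + 3 = -17$)
$R{\left(o,S \right)} = - 51 S$ ($R{\left(o,S \right)} = - 17 \cdot 3 S = - 51 S$)
$\sqrt{-101489 + R{\left(238,468 \right)}} = \sqrt{-101489 - 23868} = \sqrt{-125357} = i \sqrt{125357}$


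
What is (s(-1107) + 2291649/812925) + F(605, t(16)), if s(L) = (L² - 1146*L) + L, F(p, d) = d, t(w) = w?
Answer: 675536019383/270975 ≈ 2.4930e+6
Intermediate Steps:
s(L) = L² - 1145*L
(s(-1107) + 2291649/812925) + F(605, t(16)) = (-1107*(-1145 - 1107) + 2291649/812925) + 16 = (-1107*(-2252) + 2291649*(1/812925)) + 16 = (2492964 + 763883/270975) + 16 = 675531683783/270975 + 16 = 675536019383/270975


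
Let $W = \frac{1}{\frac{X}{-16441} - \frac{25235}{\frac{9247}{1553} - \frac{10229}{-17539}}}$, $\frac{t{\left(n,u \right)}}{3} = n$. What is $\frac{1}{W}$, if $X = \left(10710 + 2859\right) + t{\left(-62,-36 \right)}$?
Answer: $- \frac{2260629506403491}{585525729514} \approx -3860.9$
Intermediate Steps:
$t{\left(n,u \right)} = 3 n$
$X = 13383$ ($X = \left(10710 + 2859\right) + 3 \left(-62\right) = 13569 - 186 = 13383$)
$W = - \frac{585525729514}{2260629506403491}$ ($W = \frac{1}{\frac{13383}{-16441} - \frac{25235}{\frac{9247}{1553} - \frac{10229}{-17539}}} = \frac{1}{13383 \left(- \frac{1}{16441}\right) - \frac{25235}{9247 \cdot \frac{1}{1553} - - \frac{10229}{17539}}} = \frac{1}{- \frac{13383}{16441} - \frac{25235}{\frac{9247}{1553} + \frac{10229}{17539}}} = \frac{1}{- \frac{13383}{16441} - \frac{25235}{\frac{178068770}{27238067}}} = \frac{1}{- \frac{13383}{16441} - \frac{137470524149}{35613754}} = \frac{1}{- \frac{2260629506403491}{585525729514}} = - \frac{585525729514}{2260629506403491} \approx -0.00025901$)
$\frac{1}{W} = \frac{1}{- \frac{585525729514}{2260629506403491}} = - \frac{2260629506403491}{585525729514}$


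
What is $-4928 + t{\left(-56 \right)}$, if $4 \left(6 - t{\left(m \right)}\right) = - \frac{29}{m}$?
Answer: $- \frac{1102557}{224} \approx -4922.1$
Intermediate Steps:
$t{\left(m \right)} = 6 + \frac{29}{4 m}$ ($t{\left(m \right)} = 6 - \frac{\left(-29\right) \frac{1}{m}}{4} = 6 + \frac{29}{4 m}$)
$-4928 + t{\left(-56 \right)} = -4928 + \left(6 + \frac{29}{4 \left(-56\right)}\right) = -4928 + \left(6 + \frac{29}{4} \left(- \frac{1}{56}\right)\right) = -4928 + \left(6 - \frac{29}{224}\right) = -4928 + \frac{1315}{224} = - \frac{1102557}{224}$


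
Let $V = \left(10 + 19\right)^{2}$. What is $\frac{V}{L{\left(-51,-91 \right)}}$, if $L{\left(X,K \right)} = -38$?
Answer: $- \frac{841}{38} \approx -22.132$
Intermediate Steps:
$V = 841$ ($V = 29^{2} = 841$)
$\frac{V}{L{\left(-51,-91 \right)}} = \frac{841}{-38} = 841 \left(- \frac{1}{38}\right) = - \frac{841}{38}$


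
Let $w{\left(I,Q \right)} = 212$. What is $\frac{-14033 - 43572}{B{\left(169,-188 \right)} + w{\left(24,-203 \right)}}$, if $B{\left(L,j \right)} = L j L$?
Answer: $\frac{57605}{5369256} \approx 0.010729$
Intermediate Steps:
$B{\left(L,j \right)} = j L^{2}$
$\frac{-14033 - 43572}{B{\left(169,-188 \right)} + w{\left(24,-203 \right)}} = \frac{-14033 - 43572}{- 188 \cdot 169^{2} + 212} = - \frac{57605}{\left(-188\right) 28561 + 212} = - \frac{57605}{-5369468 + 212} = - \frac{57605}{-5369256} = \left(-57605\right) \left(- \frac{1}{5369256}\right) = \frac{57605}{5369256}$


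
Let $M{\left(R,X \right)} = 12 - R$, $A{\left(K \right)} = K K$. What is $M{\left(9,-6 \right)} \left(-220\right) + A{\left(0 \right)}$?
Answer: $-660$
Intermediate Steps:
$A{\left(K \right)} = K^{2}$
$M{\left(9,-6 \right)} \left(-220\right) + A{\left(0 \right)} = \left(12 - 9\right) \left(-220\right) + 0^{2} = \left(12 - 9\right) \left(-220\right) + 0 = 3 \left(-220\right) + 0 = -660 + 0 = -660$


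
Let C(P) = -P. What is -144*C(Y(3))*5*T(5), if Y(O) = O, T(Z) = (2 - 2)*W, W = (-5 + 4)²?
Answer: 0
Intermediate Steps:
W = 1 (W = (-1)² = 1)
T(Z) = 0 (T(Z) = (2 - 2)*1 = 0*1 = 0)
-144*C(Y(3))*5*T(5) = -144*-1*3*5*0 = -144*(-3*5)*0 = -(-2160)*0 = -144*0 = 0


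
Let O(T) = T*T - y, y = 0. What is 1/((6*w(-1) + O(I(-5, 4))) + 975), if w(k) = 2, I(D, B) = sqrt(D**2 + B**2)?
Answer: 1/1028 ≈ 0.00097276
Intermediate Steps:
I(D, B) = sqrt(B**2 + D**2)
O(T) = T**2 (O(T) = T*T - 1*0 = T**2 + 0 = T**2)
1/((6*w(-1) + O(I(-5, 4))) + 975) = 1/((6*2 + (sqrt(4**2 + (-5)**2))**2) + 975) = 1/((12 + (sqrt(16 + 25))**2) + 975) = 1/((12 + (sqrt(41))**2) + 975) = 1/((12 + 41) + 975) = 1/(53 + 975) = 1/1028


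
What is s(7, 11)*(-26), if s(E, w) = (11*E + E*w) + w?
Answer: -4290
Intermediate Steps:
s(E, w) = w + 11*E + E*w
s(7, 11)*(-26) = (11 + 11*7 + 7*11)*(-26) = (11 + 77 + 77)*(-26) = 165*(-26) = -4290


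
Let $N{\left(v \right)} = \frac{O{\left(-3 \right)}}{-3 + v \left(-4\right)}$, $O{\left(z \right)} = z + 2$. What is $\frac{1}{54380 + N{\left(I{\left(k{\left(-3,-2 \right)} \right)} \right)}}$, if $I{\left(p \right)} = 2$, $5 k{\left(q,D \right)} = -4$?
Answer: $\frac{11}{598181} \approx 1.8389 \cdot 10^{-5}$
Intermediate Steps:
$k{\left(q,D \right)} = - \frac{4}{5}$ ($k{\left(q,D \right)} = \frac{1}{5} \left(-4\right) = - \frac{4}{5}$)
$O{\left(z \right)} = 2 + z$
$N{\left(v \right)} = - \frac{1}{-3 - 4 v}$ ($N{\left(v \right)} = \frac{2 - 3}{-3 + v \left(-4\right)} = - \frac{1}{-3 - 4 v}$)
$\frac{1}{54380 + N{\left(I{\left(k{\left(-3,-2 \right)} \right)} \right)}} = \frac{1}{54380 + \frac{1}{3 + 4 \cdot 2}} = \frac{1}{54380 + \frac{1}{3 + 8}} = \frac{1}{54380 + \frac{1}{11}} = \frac{1}{\frac{598181}{11}} = \frac{11}{598181}$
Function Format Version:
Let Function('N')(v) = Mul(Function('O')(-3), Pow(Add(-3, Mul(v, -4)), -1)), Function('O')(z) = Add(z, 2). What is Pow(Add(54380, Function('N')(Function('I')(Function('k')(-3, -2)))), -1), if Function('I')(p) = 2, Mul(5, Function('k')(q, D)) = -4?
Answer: Rational(11, 598181) ≈ 1.8389e-5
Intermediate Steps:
Function('k')(q, D) = Rational(-4, 5) (Function('k')(q, D) = Mul(Rational(1, 5), -4) = Rational(-4, 5))
Function('O')(z) = Add(2, z)
Function('N')(v) = Mul(-1, Pow(Add(-3, Mul(-4, v)), -1)) (Function('N')(v) = Mul(Add(2, -3), Pow(Add(-3, Mul(v, -4)), -1)) = Mul(-1, Pow(Add(-3, Mul(-4, v)), -1)))
Pow(Add(54380, Function('N')(Function('I')(Function('k')(-3, -2)))), -1) = Pow(Add(54380, Pow(Add(3, Mul(4, 2)), -1)), -1) = Pow(Add(54380, Pow(Add(3, 8), -1)), -1) = Pow(Add(54380, Pow(11, -1)), -1) = Pow(Add(54380, Rational(1, 11)), -1) = Pow(Rational(598181, 11), -1) = Rational(11, 598181)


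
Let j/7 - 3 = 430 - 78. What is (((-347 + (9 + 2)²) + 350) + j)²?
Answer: 6806881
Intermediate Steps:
j = 2485 (j = 21 + 7*(430 - 78) = 21 + 7*352 = 21 + 2464 = 2485)
(((-347 + (9 + 2)²) + 350) + j)² = (((-347 + (9 + 2)²) + 350) + 2485)² = (((-347 + 11²) + 350) + 2485)² = (((-347 + 121) + 350) + 2485)² = ((-226 + 350) + 2485)² = (124 + 2485)² = 2609² = 6806881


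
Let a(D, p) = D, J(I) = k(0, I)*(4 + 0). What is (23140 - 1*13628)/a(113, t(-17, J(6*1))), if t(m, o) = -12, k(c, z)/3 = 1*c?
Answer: 9512/113 ≈ 84.177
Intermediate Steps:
k(c, z) = 3*c (k(c, z) = 3*(1*c) = 3*c)
J(I) = 0 (J(I) = (3*0)*(4 + 0) = 0*4 = 0)
(23140 - 1*13628)/a(113, t(-17, J(6*1))) = (23140 - 1*13628)/113 = (23140 - 13628)*(1/113) = 9512*(1/113) = 9512/113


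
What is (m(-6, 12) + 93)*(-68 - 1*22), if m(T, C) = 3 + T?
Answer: -8100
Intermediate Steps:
(m(-6, 12) + 93)*(-68 - 1*22) = ((3 - 6) + 93)*(-68 - 1*22) = (-3 + 93)*(-68 - 22) = 90*(-90) = -8100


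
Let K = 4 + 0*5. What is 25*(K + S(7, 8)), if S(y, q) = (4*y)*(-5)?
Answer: -3400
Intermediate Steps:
S(y, q) = -20*y
K = 4 (K = 4 + 0 = 4)
25*(K + S(7, 8)) = 25*(4 - 20*7) = 25*(4 - 140) = 25*(-136) = -3400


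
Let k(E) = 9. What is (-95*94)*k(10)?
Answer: -80370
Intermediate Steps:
(-95*94)*k(10) = -95*94*9 = -8930*9 = -80370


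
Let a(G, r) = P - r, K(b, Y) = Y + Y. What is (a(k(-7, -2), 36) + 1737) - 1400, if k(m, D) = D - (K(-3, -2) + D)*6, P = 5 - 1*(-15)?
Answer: 321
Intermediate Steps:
P = 20 (P = 5 + 15 = 20)
K(b, Y) = 2*Y
k(m, D) = 24 - 5*D (k(m, D) = D - (2*(-2) + D)*6 = D - (-4 + D)*6 = D - (-24 + 6*D) = D + (24 - 6*D) = 24 - 5*D)
a(G, r) = 20 - r
(a(k(-7, -2), 36) + 1737) - 1400 = ((20 - 1*36) + 1737) - 1400 = ((20 - 36) + 1737) - 1400 = (-16 + 1737) - 1400 = 1721 - 1400 = 321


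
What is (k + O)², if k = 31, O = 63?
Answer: 8836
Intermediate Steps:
(k + O)² = (31 + 63)² = 94² = 8836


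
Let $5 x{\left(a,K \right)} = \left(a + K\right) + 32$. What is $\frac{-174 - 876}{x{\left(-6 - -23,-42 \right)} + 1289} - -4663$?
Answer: $\frac{15040213}{3226} \approx 4662.2$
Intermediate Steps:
$x{\left(a,K \right)} = \frac{32}{5} + \frac{K}{5} + \frac{a}{5}$ ($x{\left(a,K \right)} = \frac{\left(a + K\right) + 32}{5} = \frac{\left(K + a\right) + 32}{5} = \frac{32 + K + a}{5} = \frac{32}{5} + \frac{K}{5} + \frac{a}{5}$)
$\frac{-174 - 876}{x{\left(-6 - -23,-42 \right)} + 1289} - -4663 = \frac{-174 - 876}{\left(\frac{32}{5} + \frac{1}{5} \left(-42\right) + \frac{-6 - -23}{5}\right) + 1289} - -4663 = - \frac{1050}{\left(\frac{32}{5} - \frac{42}{5} + \frac{-6 + 23}{5}\right) + 1289} + 4663 = - \frac{1050}{\left(\frac{32}{5} - \frac{42}{5} + \frac{1}{5} \cdot 17\right) + 1289} + 4663 = - \frac{1050}{\left(\frac{32}{5} - \frac{42}{5} + \frac{17}{5}\right) + 1289} + 4663 = - \frac{1050}{\frac{7}{5} + 1289} + 4663 = - \frac{1050}{\frac{6452}{5}} + 4663 = \left(-1050\right) \frac{5}{6452} + 4663 = - \frac{2625}{3226} + 4663 = \frac{15040213}{3226}$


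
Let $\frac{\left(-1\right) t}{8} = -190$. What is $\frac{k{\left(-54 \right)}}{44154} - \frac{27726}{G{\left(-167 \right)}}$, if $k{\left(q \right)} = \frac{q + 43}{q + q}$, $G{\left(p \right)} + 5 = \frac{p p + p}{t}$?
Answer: $- \frac{9134860811059}{4361564232} \approx -2094.4$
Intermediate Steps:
$t = 1520$ ($t = \left(-8\right) \left(-190\right) = 1520$)
$G{\left(p \right)} = -5 + \frac{p}{1520} + \frac{p^{2}}{1520}$ ($G{\left(p \right)} = -5 + \frac{p p + p}{1520} = -5 + \left(p^{2} + p\right) \frac{1}{1520} = -5 + \left(p + p^{2}\right) \frac{1}{1520} = -5 + \left(\frac{p}{1520} + \frac{p^{2}}{1520}\right) = -5 + \frac{p}{1520} + \frac{p^{2}}{1520}$)
$k{\left(q \right)} = \frac{43 + q}{2 q}$
$\frac{k{\left(-54 \right)}}{44154} - \frac{27726}{G{\left(-167 \right)}} = \frac{\frac{1}{2} \frac{1}{-54} \left(43 - 54\right)}{44154} - \frac{27726}{-5 + \frac{1}{1520} \left(-167\right) + \frac{\left(-167\right)^{2}}{1520}} = \frac{1}{2} \left(- \frac{1}{54}\right) \left(-11\right) \frac{1}{44154} - \frac{27726}{-5 - \frac{167}{1520} + \frac{1}{1520} \cdot 27889} = \frac{11}{108} \cdot \frac{1}{44154} - \frac{27726}{-5 - \frac{167}{1520} + \frac{27889}{1520}} = \frac{1}{433512} - \frac{27726}{\frac{10061}{760}} = \frac{1}{433512} - \frac{21071760}{10061} = - \frac{9134860811059}{4361564232}$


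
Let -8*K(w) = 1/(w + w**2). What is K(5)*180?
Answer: -3/4 ≈ -0.75000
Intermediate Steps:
K(w) = -1/(8*(w + w**2))
K(5)*180 = -1/8/(5*(1 + 5))*180 = -1/8*1/5/6*180 = -1/8*1/5*1/6*180 = -1/240*180 = -3/4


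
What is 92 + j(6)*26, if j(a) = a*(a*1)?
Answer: 1028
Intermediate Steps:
j(a) = a**2 (j(a) = a*a = a**2)
92 + j(6)*26 = 92 + 6**2*26 = 92 + 36*26 = 92 + 936 = 1028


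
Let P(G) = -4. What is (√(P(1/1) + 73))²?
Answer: 69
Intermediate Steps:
(√(P(1/1) + 73))² = (√(-4 + 73))² = (√69)² = 69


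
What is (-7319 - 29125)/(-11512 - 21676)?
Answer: 9111/8297 ≈ 1.0981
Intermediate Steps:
(-7319 - 29125)/(-11512 - 21676) = -36444/(-33188) = -36444*(-1/33188) = 9111/8297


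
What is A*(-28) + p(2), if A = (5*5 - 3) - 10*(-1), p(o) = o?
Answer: -894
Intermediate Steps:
A = 32 (A = (25 - 3) + 10 = 22 + 10 = 32)
A*(-28) + p(2) = 32*(-28) + 2 = -896 + 2 = -894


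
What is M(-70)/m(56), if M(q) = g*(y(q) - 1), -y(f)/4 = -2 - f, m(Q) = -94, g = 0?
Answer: 0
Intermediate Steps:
y(f) = 8 + 4*f (y(f) = -4*(-2 - f) = 8 + 4*f)
M(q) = 0 (M(q) = 0*((8 + 4*q) - 1) = 0*(7 + 4*q) = 0)
M(-70)/m(56) = 0/(-94) = 0*(-1/94) = 0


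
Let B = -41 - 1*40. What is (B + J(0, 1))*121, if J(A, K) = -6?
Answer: -10527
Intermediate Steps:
B = -81 (B = -41 - 40 = -81)
(B + J(0, 1))*121 = (-81 - 6)*121 = -87*121 = -10527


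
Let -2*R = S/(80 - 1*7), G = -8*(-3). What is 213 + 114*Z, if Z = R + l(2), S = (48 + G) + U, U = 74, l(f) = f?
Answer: 327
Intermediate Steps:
G = 24
S = 146 (S = (48 + 24) + 74 = 72 + 74 = 146)
R = -1 (R = -73/(80 - 1*7) = -73/(80 - 7) = -73/73 = -½*2 = -1)
Z = 1 (Z = -1 + 2 = 1)
213 + 114*Z = 213 + 114*1 = 213 + 114 = 327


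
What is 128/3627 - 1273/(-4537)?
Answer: 399839/1265823 ≈ 0.31587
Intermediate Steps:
128/3627 - 1273/(-4537) = 128*(1/3627) - 1273*(-1/4537) = 128/3627 + 1273/4537 = 399839/1265823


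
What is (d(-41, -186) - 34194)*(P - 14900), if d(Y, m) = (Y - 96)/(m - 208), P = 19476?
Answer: -30824620112/197 ≈ -1.5647e+8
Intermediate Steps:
d(Y, m) = (-96 + Y)/(-208 + m)
(d(-41, -186) - 34194)*(P - 14900) = ((-96 - 41)/(-208 - 186) - 34194)*(19476 - 14900) = (-137/(-394) - 34194)*4576 = (-1/394*(-137) - 34194)*4576 = (137/394 - 34194)*4576 = -13472299/394*4576 = -30824620112/197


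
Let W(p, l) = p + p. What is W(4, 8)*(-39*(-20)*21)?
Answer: 131040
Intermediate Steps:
W(p, l) = 2*p
W(4, 8)*(-39*(-20)*21) = (2*4)*(-39*(-20)*21) = 8*(780*21) = 8*16380 = 131040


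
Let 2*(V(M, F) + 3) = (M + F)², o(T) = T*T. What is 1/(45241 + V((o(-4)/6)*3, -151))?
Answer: 2/110925 ≈ 1.8030e-5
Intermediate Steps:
o(T) = T²
V(M, F) = -3 + (F + M)²/2 (V(M, F) = -3 + (M + F)²/2 = -3 + (F + M)²/2)
1/(45241 + V((o(-4)/6)*3, -151)) = 1/(45241 + (-3 + (-151 + ((-4)²/6)*3)²/2)) = 1/(45241 + (-3 + (-151 + (16*(⅙))*3)²/2)) = 1/(45241 + (-3 + (-151 + (8/3)*3)²/2)) = 1/(45241 + (-3 + (-151 + 8)²/2)) = 1/(45241 + (-3 + (½)*(-143)²)) = 1/(45241 + (-3 + (½)*20449)) = 1/(45241 + (-3 + 20449/2)) = 1/(45241 + 20443/2) = 1/(110925/2) = 2/110925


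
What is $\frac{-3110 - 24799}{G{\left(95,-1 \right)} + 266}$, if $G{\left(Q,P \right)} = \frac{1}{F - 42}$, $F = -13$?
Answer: $- \frac{1534995}{14629} \approx -104.93$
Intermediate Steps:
$G{\left(Q,P \right)} = - \frac{1}{55}$ ($G{\left(Q,P \right)} = \frac{1}{-13 - 42} = \frac{1}{-55} = - \frac{1}{55}$)
$\frac{-3110 - 24799}{G{\left(95,-1 \right)} + 266} = \frac{-3110 - 24799}{- \frac{1}{55} + 266} = - \frac{27909}{\frac{14629}{55}} = \left(-27909\right) \frac{55}{14629} = - \frac{1534995}{14629}$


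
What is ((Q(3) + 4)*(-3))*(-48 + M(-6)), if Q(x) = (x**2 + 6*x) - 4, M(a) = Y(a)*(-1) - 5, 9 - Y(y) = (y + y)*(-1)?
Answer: 4050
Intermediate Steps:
Y(y) = 9 + 2*y (Y(y) = 9 - (y + y)*(-1) = 9 - 2*y*(-1) = 9 - (-2)*y = 9 + 2*y)
M(a) = -14 - 2*a (M(a) = (9 + 2*a)*(-1) - 5 = (-9 - 2*a) - 5 = -14 - 2*a)
Q(x) = -4 + x**2 + 6*x
((Q(3) + 4)*(-3))*(-48 + M(-6)) = (((-4 + 3**2 + 6*3) + 4)*(-3))*(-48 + (-14 - 2*(-6))) = (((-4 + 9 + 18) + 4)*(-3))*(-48 + (-14 + 12)) = ((23 + 4)*(-3))*(-48 - 2) = (27*(-3))*(-50) = -81*(-50) = 4050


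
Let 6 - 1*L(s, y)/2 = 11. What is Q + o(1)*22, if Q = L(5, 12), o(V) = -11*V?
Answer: -252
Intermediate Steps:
L(s, y) = -10 (L(s, y) = 12 - 2*11 = 12 - 22 = -10)
Q = -10
Q + o(1)*22 = -10 - 11*1*22 = -10 - 11*22 = -10 - 242 = -252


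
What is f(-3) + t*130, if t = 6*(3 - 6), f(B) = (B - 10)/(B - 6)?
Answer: -21047/9 ≈ -2338.6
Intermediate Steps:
f(B) = (-10 + B)/(-6 + B)
t = -18 (t = 6*(-3) = -18)
f(-3) + t*130 = (-10 - 3)/(-6 - 3) - 18*130 = -13/(-9) - 2340 = -⅑*(-13) - 2340 = 13/9 - 2340 = -21047/9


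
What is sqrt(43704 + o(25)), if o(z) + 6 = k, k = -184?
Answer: sqrt(43514) ≈ 208.60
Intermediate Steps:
o(z) = -190 (o(z) = -6 - 184 = -190)
sqrt(43704 + o(25)) = sqrt(43704 - 190) = sqrt(43514)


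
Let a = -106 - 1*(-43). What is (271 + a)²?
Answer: 43264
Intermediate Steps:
a = -63 (a = -106 + 43 = -63)
(271 + a)² = (271 - 63)² = 208² = 43264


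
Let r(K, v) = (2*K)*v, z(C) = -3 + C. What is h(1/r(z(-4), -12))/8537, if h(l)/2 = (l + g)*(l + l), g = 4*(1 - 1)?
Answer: 1/60237072 ≈ 1.6601e-8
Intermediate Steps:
g = 0 (g = 4*0 = 0)
r(K, v) = 2*K*v
h(l) = 4*l² (h(l) = 2*((l + 0)*(l + l)) = 2*(l*(2*l)) = 2*(2*l²) = 4*l²)
h(1/r(z(-4), -12))/8537 = (4*(1/(2*(-3 - 4)*(-12)))²)/8537 = (4*(1/(2*(-7)*(-12)))²)*(1/8537) = (4*(1/168)²)*(1/8537) = (4*(1/28224))*(1/8537) = (1/7056)*(1/8537) = 1/60237072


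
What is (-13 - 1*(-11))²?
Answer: 4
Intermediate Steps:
(-13 - 1*(-11))² = (-13 + 11)² = (-2)² = 4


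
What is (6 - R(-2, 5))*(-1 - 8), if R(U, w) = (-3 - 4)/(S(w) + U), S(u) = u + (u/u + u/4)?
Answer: -66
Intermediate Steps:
S(u) = 1 + 5*u/4 (S(u) = u + (1 + u*(¼)) = u + (1 + u/4) = 1 + 5*u/4)
R(U, w) = -7/(1 + U + 5*w/4) (R(U, w) = (-3 - 4)/((1 + 5*w/4) + U) = -7/(1 + U + 5*w/4))
(6 - R(-2, 5))*(-1 - 8) = (6 - (-28)/(4 + 4*(-2) + 5*5))*(-1 - 8) = (6 - (-28)/(4 - 8 + 25))*(-9) = (6 - (-28)/21)*(-9) = (6 - 1*(-4/3))*(-9) = (6 + 4/3)*(-9) = (22/3)*(-9) = -66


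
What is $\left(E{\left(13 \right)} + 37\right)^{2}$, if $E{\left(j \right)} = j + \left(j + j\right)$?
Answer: $5776$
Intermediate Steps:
$E{\left(j \right)} = 3 j$ ($E{\left(j \right)} = j + 2 j = 3 j$)
$\left(E{\left(13 \right)} + 37\right)^{2} = \left(3 \cdot 13 + 37\right)^{2} = \left(39 + 37\right)^{2} = 76^{2} = 5776$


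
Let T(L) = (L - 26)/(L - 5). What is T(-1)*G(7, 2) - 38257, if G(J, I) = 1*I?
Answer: -38248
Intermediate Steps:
T(L) = (-26 + L)/(-5 + L)
G(J, I) = I
T(-1)*G(7, 2) - 38257 = ((-26 - 1)/(-5 - 1))*2 - 38257 = (-27/(-6))*2 - 38257 = -⅙*(-27)*2 - 38257 = (9/2)*2 - 38257 = 9 - 38257 = -38248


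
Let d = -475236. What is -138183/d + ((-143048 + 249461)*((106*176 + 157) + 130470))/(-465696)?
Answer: -23300522546599/683072544 ≈ -34111.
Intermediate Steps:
-138183/d + ((-143048 + 249461)*((106*176 + 157) + 130470))/(-465696) = -138183/(-475236) + ((-143048 + 249461)*((106*176 + 157) + 130470))/(-465696) = -138183*(-1/475236) + (106413*((18656 + 157) + 130470))*(-1/465696) = 46061/158412 + (106413*(18813 + 130470))*(-1/465696) = 46061/158412 + (106413*149283)*(-1/465696) = 46061/158412 + 15885651879*(-1/465696) = 46061/158412 - 588357477/17248 = -23300522546599/683072544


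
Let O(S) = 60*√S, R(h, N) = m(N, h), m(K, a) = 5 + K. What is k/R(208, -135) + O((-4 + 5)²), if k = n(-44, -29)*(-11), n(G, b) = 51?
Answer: 8361/130 ≈ 64.315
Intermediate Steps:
R(h, N) = 5 + N
k = -561 (k = 51*(-11) = -561)
k/R(208, -135) + O((-4 + 5)²) = -561/(5 - 135) + 60*√((-4 + 5)²) = -561/(-130) + 60*√(1²) = -561*(-1/130) + 60*√1 = 561/130 + 60*1 = 561/130 + 60 = 8361/130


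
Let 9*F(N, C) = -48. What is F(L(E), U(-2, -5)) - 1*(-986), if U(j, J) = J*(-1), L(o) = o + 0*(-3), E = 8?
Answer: 2942/3 ≈ 980.67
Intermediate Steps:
L(o) = o (L(o) = o + 0 = o)
U(j, J) = -J
F(N, C) = -16/3 (F(N, C) = (⅑)*(-48) = -16/3)
F(L(E), U(-2, -5)) - 1*(-986) = -16/3 - 1*(-986) = -16/3 + 986 = 2942/3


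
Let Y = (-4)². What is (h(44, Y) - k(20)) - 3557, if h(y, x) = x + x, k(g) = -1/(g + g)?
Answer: -140999/40 ≈ -3525.0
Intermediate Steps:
Y = 16
k(g) = -1/(2*g)
h(y, x) = 2*x
(h(44, Y) - k(20)) - 3557 = (2*16 - (-1)/(2*20)) - 3557 = (32 - (-1)/(2*20)) - 3557 = (32 - 1*(-1/40)) - 3557 = (32 + 1/40) - 3557 = 1281/40 - 3557 = -140999/40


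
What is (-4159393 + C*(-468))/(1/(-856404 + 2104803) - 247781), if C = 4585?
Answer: 7871371668027/309329552618 ≈ 25.447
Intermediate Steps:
(-4159393 + C*(-468))/(1/(-856404 + 2104803) - 247781) = (-4159393 + 4585*(-468))/(1/(-856404 + 2104803) - 247781) = (-4159393 - 2145780)/(1/1248399 - 247781) = -6305173/(1/1248399 - 247781) = -6305173/(-309329552618/1248399) = -6305173*(-1248399/309329552618) = 7871371668027/309329552618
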